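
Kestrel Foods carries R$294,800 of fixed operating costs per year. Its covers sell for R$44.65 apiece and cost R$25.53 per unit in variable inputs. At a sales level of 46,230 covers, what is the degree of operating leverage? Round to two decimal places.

1.50

Total contribution margin = 46,230 × R$19.12 = R$883,917.60.
Operating income = contribution − fixed costs = R$883,917.60 − R$294,800 = R$589,117.60.
DOL = contribution ÷ EBIT = R$883,917.60 ÷ R$589,117.60 = 1.5004.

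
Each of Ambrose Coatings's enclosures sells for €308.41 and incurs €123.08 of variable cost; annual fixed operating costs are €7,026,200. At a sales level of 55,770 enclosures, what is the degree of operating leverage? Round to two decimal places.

Total contribution margin = 55,770 × €185.33 = €10,335,854.10.
Operating income = contribution − fixed costs = €10,335,854.10 − €7,026,200 = €3,309,654.10.
Degree of operating leverage = €10,335,854.10 / €3,309,654.10 = 3.1229.

3.12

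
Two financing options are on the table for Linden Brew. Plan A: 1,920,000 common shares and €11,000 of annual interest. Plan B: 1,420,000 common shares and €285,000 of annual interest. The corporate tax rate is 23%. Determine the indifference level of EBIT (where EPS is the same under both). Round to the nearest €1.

€1,063,160

At indifference, (EBIT − 11,000)(1 − t)/1,920,000 = (EBIT − 285,000)(1 − t)/1,420,000.
Cancelling (1 − t) and cross-multiplying: 1,420,000·(EBIT − 11,000) = 1,920,000·(EBIT − 285,000).
EBIT × (1,920,000 − 1,420,000) = 285,000 × 1,920,000 − 11,000 × 1,420,000 = 531,580,000,000, so EBIT = 531,580,000,000 ÷ 500,000 = 1,063,160.00.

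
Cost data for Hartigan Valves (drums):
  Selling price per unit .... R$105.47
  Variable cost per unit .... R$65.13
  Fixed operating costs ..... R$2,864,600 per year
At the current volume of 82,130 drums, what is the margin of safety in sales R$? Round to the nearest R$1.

Unit CM = price − variable cost = R$105.47 − R$65.13 = R$40.34. Break-even units = R$2,864,600 ÷ R$40.34 = 71,011.40; break-even revenue = 71,011.40 × R$105.47 = R$7,489,572.68.
Current sales = 82,130 × R$105.47 = R$8,662,251.10.
Margin of safety = R$8,662,251.10 − R$7,489,572.68 = R$1,172,678.

R$1,172,678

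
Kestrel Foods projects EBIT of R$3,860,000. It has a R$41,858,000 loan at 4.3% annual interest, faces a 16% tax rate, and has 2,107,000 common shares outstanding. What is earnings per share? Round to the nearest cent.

R$0.82

Pre-tax income = R$3,860,000 − R$1,799,894.00 = R$2,060,106.00.
Net income = R$2,060,106.00 × (1 − 0.16) = R$1,730,489.04.
Per share: R$1,730,489.04 / 2,107,000 shares = R$0.82.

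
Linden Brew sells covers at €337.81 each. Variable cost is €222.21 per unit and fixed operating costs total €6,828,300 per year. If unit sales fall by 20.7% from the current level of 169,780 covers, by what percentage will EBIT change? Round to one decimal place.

-31.7%

Total contribution margin = 169,780 × €115.60 = €19,626,568.00.
Operating income = contribution − fixed costs = €19,626,568.00 − €6,828,300 = €12,798,268.00.
So DOL = total CM / EBIT = €19,626,568.00 / €12,798,268.00 = 1.5335.
%ΔEBIT = DOL × %ΔSales = 1.5335 × -20.7% = -31.7%.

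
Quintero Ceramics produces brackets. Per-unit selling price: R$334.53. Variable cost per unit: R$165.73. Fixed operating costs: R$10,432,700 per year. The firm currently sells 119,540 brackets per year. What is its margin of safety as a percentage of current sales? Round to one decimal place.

Unit CM = price − variable cost = R$334.53 − R$165.73 = R$168.80. Break-even units = R$10,432,700 ÷ R$168.80 = 61,805.09; break-even revenue = 61,805.09 × R$334.53 = R$20,675,658.36.
Current sales = 119,540 × R$334.53 = R$39,989,716.20.
Margin of safety = (R$39,989,716.20 − R$20,675,658.36) ÷ R$39,989,716.20 = 48.3%.

48.3%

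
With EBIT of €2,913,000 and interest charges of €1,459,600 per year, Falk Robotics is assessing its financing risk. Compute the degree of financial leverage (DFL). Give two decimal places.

2.00

Interest = €1,459,600.00.
DFL = EBIT ÷ (EBIT − I) = €2,913,000 ÷ (€2,913,000 − €1,459,600.00) = €2,913,000 ÷ €1,453,400.00 = 2.0043.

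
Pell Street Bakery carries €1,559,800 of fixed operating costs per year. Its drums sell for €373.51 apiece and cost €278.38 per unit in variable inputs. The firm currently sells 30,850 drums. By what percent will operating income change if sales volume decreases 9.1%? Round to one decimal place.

Contribution at this volume is 30,850 × €95.13 = €2,934,760.50.
Operating income = contribution − fixed costs = €2,934,760.50 − €1,559,800 = €1,374,960.50.
Degree of operating leverage = €2,934,760.50 / €1,374,960.50 = 2.1344.
Operating income changes by 2.1344 × -9.1% = -19.4%.

-19.4%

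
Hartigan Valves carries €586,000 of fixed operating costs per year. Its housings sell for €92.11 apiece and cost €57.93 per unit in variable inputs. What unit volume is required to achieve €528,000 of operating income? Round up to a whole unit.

Each unit contributes €92.11 − €57.93 = €34.18.
Need Q such that Q × €34.18 − €586,000 = €528,000, i.e. Q = €1,114,000 / €34.18 = 32,592.16 → 32,593.

32,593 housings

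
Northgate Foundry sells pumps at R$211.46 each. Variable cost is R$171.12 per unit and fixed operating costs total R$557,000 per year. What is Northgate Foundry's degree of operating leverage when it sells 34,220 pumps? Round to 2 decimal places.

Contribution at this volume is 34,220 × R$40.34 = R$1,380,434.80.
Subtracting fixed costs: EBIT = R$1,380,434.80 − R$557,000 = R$823,434.80.
So DOL = total CM / EBIT = R$1,380,434.80 / R$823,434.80 = 1.6764.

1.68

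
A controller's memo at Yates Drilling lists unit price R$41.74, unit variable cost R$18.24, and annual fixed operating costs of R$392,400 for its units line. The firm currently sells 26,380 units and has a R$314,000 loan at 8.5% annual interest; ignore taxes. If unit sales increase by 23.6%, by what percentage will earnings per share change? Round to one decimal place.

+72.8%

At 26,380 units, contribution = 26,380 × R$23.50 = R$619,930.00.
Operating income = contribution − fixed costs = R$619,930.00 − R$392,400 = R$227,530.00.
Interest = R$26,690.00, so EBIT − I = R$200,840.00.
Degree of combined leverage = contribution ÷ (EBIT − I) = R$619,930.00 ÷ R$200,840.00 = 3.0867.
%ΔEPS = DCL × %ΔSales = 3.0867 × +23.6% = +72.8%.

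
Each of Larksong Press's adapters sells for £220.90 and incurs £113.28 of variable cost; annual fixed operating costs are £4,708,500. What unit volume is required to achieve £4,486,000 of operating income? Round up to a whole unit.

85,435 adapters

Unit CM = price − variable cost = £220.90 − £113.28 = £107.62.
Need Q such that Q × £107.62 − £4,708,500 = £4,486,000, i.e. Q = £9,194,500 / £107.62 = 85,434.86 → 85,435.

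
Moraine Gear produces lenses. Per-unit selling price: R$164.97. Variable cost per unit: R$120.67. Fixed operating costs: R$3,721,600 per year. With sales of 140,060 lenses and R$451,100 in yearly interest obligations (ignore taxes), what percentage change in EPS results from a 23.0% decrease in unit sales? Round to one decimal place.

At 140,060 units, contribution = 140,060 × R$44.30 = R$6,204,658.00.
Subtracting fixed costs: EBIT = R$6,204,658.00 − R$3,721,600 = R$2,483,058.00.
After interest of R$451,100.00, pre-tax earnings = R$2,031,958.00.
Degree of combined leverage = contribution ÷ (EBIT − I) = R$6,204,658.00 ÷ R$2,031,958.00 = 3.0535.
%ΔEPS = DCL × %ΔSales = 3.0535 × -23.0% = -70.2%.

-70.2%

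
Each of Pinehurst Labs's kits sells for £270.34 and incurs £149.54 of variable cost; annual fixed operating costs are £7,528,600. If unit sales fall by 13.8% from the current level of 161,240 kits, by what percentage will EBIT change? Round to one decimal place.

-22.5%

At 161,240 units, contribution = 161,240 × £120.80 = £19,477,792.00.
Subtracting fixed costs: EBIT = £19,477,792.00 − £7,528,600 = £11,949,192.00.
Degree of operating leverage = £19,477,792.00 / £11,949,192.00 = 1.6301.
Operating income changes by 1.6301 × -13.8% = -22.5%.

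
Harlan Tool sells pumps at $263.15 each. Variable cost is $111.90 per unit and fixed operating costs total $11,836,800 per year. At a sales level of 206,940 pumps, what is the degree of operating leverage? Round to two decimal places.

1.61

At 206,940 units, contribution = 206,940 × $151.25 = $31,299,675.00.
Subtracting fixed costs: EBIT = $31,299,675.00 − $11,836,800 = $19,462,875.00.
Degree of operating leverage = $31,299,675.00 / $19,462,875.00 = 1.6082.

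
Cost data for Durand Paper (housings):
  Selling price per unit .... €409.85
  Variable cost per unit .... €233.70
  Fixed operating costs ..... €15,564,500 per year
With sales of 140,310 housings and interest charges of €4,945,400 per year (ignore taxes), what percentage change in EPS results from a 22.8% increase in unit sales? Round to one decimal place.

At 140,310 units, contribution = 140,310 × €176.15 = €24,715,606.50.
EBIT = €24,715,606.50 − €15,564,500 = €9,151,106.50.
After interest of €4,945,400.00, pre-tax earnings = €4,205,706.50.
DCL = total CM / (EBIT − I) = €24,715,606.50 / €4,205,706.50 = 5.8767.
%ΔEPS = DCL × %ΔSales = 5.8767 × +22.8% = +134.0%.

+134.0%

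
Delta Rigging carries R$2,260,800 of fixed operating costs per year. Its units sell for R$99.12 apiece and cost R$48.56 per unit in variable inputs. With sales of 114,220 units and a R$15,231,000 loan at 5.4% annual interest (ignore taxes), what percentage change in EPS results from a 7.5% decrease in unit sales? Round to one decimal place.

-16.1%

Contribution at this volume is 114,220 × R$50.56 = R$5,774,963.20.
Subtracting fixed costs: EBIT = R$5,774,963.20 − R$2,260,800 = R$3,514,163.20.
Interest = R$822,474.00, so EBIT − I = R$2,691,689.20.
Degree of combined leverage = contribution ÷ (EBIT − I) = R$5,774,963.20 ÷ R$2,691,689.20 = 2.1455.
%ΔEPS = DCL × %ΔSales = 2.1455 × -7.5% = -16.1%.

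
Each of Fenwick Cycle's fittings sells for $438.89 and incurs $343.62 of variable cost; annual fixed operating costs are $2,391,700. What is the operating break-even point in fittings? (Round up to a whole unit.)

Each unit contributes $438.89 − $343.62 = $95.27.
Break-even volume = fixed costs ÷ CM per unit = $2,391,700 ÷ $95.27 = 25,104.44, so 25,105 fittings.

25,105 fittings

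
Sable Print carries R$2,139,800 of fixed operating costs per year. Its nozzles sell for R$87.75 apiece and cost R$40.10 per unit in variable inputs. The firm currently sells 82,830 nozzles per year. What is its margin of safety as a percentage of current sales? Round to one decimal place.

45.8%

Unit CM = price − variable cost = R$87.75 − R$40.10 = R$47.65. Break-even units = R$2,139,800 ÷ R$47.65 = 44,906.61; break-even revenue = 44,906.61 × R$87.75 = R$3,940,555.09.
Actual sales revenue = 82,830 × R$87.75 = R$7,268,332.50.
Margin of safety = (R$7,268,332.50 − R$3,940,555.09) ÷ R$7,268,332.50 = 45.8%.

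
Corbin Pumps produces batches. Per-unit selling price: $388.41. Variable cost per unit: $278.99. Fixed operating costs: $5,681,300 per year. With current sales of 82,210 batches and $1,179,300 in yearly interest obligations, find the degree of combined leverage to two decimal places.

Total contribution margin = 82,210 × $109.42 = $8,995,418.20.
Subtracting fixed costs: EBIT = $8,995,418.20 − $5,681,300 = $3,314,118.20. Interest = $1,179,300.00.
DOL = $8,995,418.20 ÷ $3,314,118.20 = 2.7143; DFL = $3,314,118.20 ÷ $2,134,818.20 = 1.5524.
DCL = DOL × DFL = 2.7143 × 1.5524 = 4.2137.

4.21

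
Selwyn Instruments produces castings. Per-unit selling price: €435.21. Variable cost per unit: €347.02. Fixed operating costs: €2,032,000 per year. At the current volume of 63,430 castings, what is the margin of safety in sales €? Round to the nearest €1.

€17,577,627

Contribution margin per unit = €435.21 − €347.02 = €88.19. Break-even units = €2,032,000 ÷ €88.19 = 23,041.16; break-even revenue = 23,041.16 × €435.21 = €10,027,743.74.
Current sales = 63,430 × €435.21 = €27,605,370.30.
Margin of safety = €27,605,370.30 − €10,027,743.74 = €17,577,627.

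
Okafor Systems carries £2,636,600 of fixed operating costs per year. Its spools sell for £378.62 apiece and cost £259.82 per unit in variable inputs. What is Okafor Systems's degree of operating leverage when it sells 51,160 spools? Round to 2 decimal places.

At 51,160 units, contribution = 51,160 × £118.80 = £6,077,808.00.
EBIT = £6,077,808.00 − £2,636,600 = £3,441,208.00.
Degree of operating leverage = £6,077,808.00 / £3,441,208.00 = 1.7662.

1.77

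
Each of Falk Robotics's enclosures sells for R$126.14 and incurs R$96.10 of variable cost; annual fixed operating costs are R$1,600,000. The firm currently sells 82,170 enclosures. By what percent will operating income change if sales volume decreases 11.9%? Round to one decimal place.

At 82,170 units, contribution = 82,170 × R$30.04 = R$2,468,386.80.
EBIT = R$2,468,386.80 − R$1,600,000 = R$868,386.80.
Degree of operating leverage = R$2,468,386.80 / R$868,386.80 = 2.8425.
%ΔEBIT = DOL × %ΔSales = 2.8425 × -11.9% = -33.8%.

-33.8%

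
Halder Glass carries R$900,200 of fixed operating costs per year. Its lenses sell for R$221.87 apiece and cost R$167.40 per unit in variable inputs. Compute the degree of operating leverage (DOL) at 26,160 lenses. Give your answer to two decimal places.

2.72

At 26,160 units, contribution = 26,160 × R$54.47 = R$1,424,935.20.
Subtracting fixed costs: EBIT = R$1,424,935.20 − R$900,200 = R$524,735.20.
DOL = contribution ÷ EBIT = R$1,424,935.20 ÷ R$524,735.20 = 2.7155.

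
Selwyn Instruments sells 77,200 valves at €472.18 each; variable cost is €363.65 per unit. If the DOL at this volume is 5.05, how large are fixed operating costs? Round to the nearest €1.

Total contribution margin = 77,200 × €108.53 = €8,378,516.00.
Since DOL = CM ÷ EBIT, EBIT = €8,378,516.00 ÷ 5.05 = €1,659,112.08.
Fixed costs = CM − EBIT = €8,378,516.00 − €1,659,112.08 = €6,719,404.

€6,719,404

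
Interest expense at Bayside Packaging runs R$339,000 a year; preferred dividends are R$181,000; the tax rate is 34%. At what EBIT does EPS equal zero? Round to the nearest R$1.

Preferred dividends are paid after tax, so their pre-tax equivalent is R$181,000 ÷ (1 − 0.34) = R$274,242.42.
Financial break-even EBIT = interest + D_p ÷ (1 − t) = R$339,000 + R$274,242.42 = R$613,242.42.

R$613,242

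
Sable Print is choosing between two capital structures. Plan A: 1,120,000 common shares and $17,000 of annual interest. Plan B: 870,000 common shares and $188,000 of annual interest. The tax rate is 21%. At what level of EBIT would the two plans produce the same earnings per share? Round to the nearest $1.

$783,080

Set EPS_A = EPS_B: (EBIT − $17,000)(1 − 0.21) ÷ 1,120,000 = (EBIT − $188,000)(1 − 0.21) ÷ 870,000.
Cancelling (1 − t) and cross-multiplying: 870,000·(EBIT − 17,000) = 1,120,000·(EBIT − 188,000).
Solving, EBIT = (188,000·1,120,000 − 17,000·870,000) / (1,120,000 − 870,000) = 195,770,000,000 / 250,000 = 783,080.00.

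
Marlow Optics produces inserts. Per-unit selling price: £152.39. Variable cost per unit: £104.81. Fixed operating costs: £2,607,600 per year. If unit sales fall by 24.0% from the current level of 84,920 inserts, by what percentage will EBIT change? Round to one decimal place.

-67.7%

At 84,920 units, contribution = 84,920 × £47.58 = £4,040,493.60.
Subtracting fixed costs: EBIT = £4,040,493.60 − £2,607,600 = £1,432,893.60.
So DOL = total CM / EBIT = £4,040,493.60 / £1,432,893.60 = 2.8198.
So EBIT moves 2.8198 × (-24.0%) = -67.7%.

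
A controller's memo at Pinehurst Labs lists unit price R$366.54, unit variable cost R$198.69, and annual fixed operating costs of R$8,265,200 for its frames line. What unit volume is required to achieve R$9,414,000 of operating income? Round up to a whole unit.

105,328 frames

Each unit contributes R$366.54 − R$198.69 = R$167.85.
Units = (FC + target) / CM = (R$8,265,200 + R$9,414,000) / R$167.85 = 105,327.38, so 105,328 frames.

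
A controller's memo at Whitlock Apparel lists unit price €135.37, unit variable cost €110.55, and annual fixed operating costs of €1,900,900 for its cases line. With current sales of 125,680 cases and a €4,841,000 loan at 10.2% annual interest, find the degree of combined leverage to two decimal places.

4.30

Contribution at this volume is 125,680 × €24.82 = €3,119,377.60.
Subtracting fixed costs: EBIT = €3,119,377.60 − €1,900,900 = €1,218,477.60. Interest = €493,782.00, so EBIT − I = €724,695.60.
DCL = contribution ÷ (EBIT − I) = €3,119,377.60 ÷ €724,695.60 = 4.3044.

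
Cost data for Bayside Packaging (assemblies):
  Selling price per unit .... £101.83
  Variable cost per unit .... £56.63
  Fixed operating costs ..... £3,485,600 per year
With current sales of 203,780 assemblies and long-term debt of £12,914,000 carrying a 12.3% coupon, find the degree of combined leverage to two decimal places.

Total contribution margin = 203,780 × £45.20 = £9,210,856.00.
Subtracting fixed costs: EBIT = £9,210,856.00 − £3,485,600 = £5,725,256.00. Interest = £1,588,422.00.
DOL = £9,210,856.00 ÷ £5,725,256.00 = 1.6088; DFL = £5,725,256.00 ÷ £4,136,834.00 = 1.3840.
DCL = DOL × DFL = 1.6088 × 1.3840 = 2.2266.

2.23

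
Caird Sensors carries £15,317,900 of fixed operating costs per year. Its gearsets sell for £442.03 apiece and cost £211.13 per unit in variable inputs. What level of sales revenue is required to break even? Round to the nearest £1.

CM per unit = £442.03 − £211.13 = £230.90; CM ratio = £230.90 / £442.03 = 0.5224.
Break-even revenue = fixed costs × price ÷ CM = £15,317,900 × £442.03 ÷ £230.90 = £29,324,259.

£29,324,259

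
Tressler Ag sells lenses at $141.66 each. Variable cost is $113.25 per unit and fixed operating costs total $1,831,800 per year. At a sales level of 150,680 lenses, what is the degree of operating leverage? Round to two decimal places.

1.75

At 150,680 units, contribution = 150,680 × $28.41 = $4,280,818.80.
EBIT = $4,280,818.80 − $1,831,800 = $2,449,018.80.
Degree of operating leverage = $4,280,818.80 / $2,449,018.80 = 1.7480.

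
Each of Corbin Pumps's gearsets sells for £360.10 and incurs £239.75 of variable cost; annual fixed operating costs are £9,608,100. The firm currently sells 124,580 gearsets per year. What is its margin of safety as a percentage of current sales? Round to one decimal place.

35.9%

Unit CM = price − variable cost = £360.10 − £239.75 = £120.35. Break-even units = £9,608,100 ÷ £120.35 = 79,834.65; break-even revenue = 79,834.65 × £360.10 = £28,748,457.08.
Current sales = 124,580 × £360.10 = £44,861,258.00.
Margin of safety = (£44,861,258.00 − £28,748,457.08) ÷ £44,861,258.00 = 35.9%.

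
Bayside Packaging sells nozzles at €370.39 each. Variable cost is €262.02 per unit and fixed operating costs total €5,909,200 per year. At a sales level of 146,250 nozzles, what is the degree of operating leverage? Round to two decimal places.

At 146,250 units, contribution = 146,250 × €108.37 = €15,849,112.50.
EBIT = €15,849,112.50 − €5,909,200 = €9,939,912.50.
Degree of operating leverage = €15,849,112.50 / €9,939,912.50 = 1.5945.

1.59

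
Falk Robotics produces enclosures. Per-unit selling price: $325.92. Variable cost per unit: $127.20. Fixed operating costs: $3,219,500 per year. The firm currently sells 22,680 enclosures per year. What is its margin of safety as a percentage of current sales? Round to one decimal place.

Each unit contributes $325.92 − $127.20 = $198.72. Break-even units = $3,219,500 ÷ $198.72 = 16,201.19; break-even revenue = 16,201.19 × $325.92 = $5,280,291.06.
Actual sales revenue = 22,680 × $325.92 = $7,391,865.60.
Margin of safety = ($7,391,865.60 − $5,280,291.06) ÷ $7,391,865.60 = 28.6%.

28.6%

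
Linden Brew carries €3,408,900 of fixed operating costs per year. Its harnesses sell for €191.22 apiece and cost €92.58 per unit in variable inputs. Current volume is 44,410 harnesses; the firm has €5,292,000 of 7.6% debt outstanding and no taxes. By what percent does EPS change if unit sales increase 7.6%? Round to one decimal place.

At 44,410 units, contribution = 44,410 × €98.64 = €4,380,602.40.
Operating income = contribution − fixed costs = €4,380,602.40 − €3,408,900 = €971,702.40.
After interest of €402,192.00, pre-tax earnings = €569,510.40.
DCL = total CM / (EBIT − I) = €4,380,602.40 / €569,510.40 = 7.6919.
EPS therefore changes by 7.6919 × (+7.6%) = +58.5%.

+58.5%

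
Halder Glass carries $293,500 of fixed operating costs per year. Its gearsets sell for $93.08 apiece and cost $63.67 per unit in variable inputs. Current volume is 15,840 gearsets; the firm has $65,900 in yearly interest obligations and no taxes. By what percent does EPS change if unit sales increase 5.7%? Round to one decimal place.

+24.9%

At 15,840 units, contribution = 15,840 × $29.41 = $465,854.40.
Operating income = contribution − fixed costs = $465,854.40 − $293,500 = $172,354.40.
After interest of $65,900.00, pre-tax earnings = $106,454.40.
Degree of combined leverage = contribution ÷ (EBIT − I) = $465,854.40 ÷ $106,454.40 = 4.3761.
%ΔEPS = DCL × %ΔSales = 4.3761 × +5.7% = +24.9%.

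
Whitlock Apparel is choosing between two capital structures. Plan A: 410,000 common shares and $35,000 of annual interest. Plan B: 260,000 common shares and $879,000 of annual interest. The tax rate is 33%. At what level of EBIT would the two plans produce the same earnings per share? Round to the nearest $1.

$2,341,933

At indifference, (EBIT − 35,000)(1 − t)/410,000 = (EBIT − 879,000)(1 − t)/260,000.
The (1 − t) factor cancels: (EBIT − 35,000) × 260,000 = (EBIT − 879,000) × 410,000.
EBIT × (410,000 − 260,000) = 879,000 × 410,000 − 35,000 × 260,000 = 351,290,000,000, so EBIT = 351,290,000,000 ÷ 150,000 = 2,341,933.33.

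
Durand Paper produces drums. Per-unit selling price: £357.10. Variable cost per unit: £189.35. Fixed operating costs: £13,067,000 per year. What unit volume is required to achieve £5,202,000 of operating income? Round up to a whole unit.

Each unit contributes £357.10 − £189.35 = £167.75.
Units = (FC + target) / CM = (£13,067,000 + £5,202,000) / £167.75 = 108,906.11, so 108,907 drums.

108,907 drums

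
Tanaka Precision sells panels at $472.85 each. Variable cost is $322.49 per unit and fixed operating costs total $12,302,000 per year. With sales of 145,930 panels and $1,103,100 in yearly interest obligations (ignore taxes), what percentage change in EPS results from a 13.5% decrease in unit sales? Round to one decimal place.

At 145,930 units, contribution = 145,930 × $150.36 = $21,942,034.80.
Subtracting fixed costs: EBIT = $21,942,034.80 − $12,302,000 = $9,640,034.80.
After interest of $1,103,100.00, pre-tax earnings = $8,536,934.80.
DCL = total CM / (EBIT − I) = $21,942,034.80 / $8,536,934.80 = 2.5702.
EPS therefore changes by 2.5702 × (-13.5%) = -34.7%.

-34.7%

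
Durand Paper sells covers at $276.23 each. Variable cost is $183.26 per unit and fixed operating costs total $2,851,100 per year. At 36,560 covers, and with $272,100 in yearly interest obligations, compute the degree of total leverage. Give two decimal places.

Total contribution margin = 36,560 × $92.97 = $3,398,983.20.
Subtracting fixed costs: EBIT = $3,398,983.20 − $2,851,100 = $547,883.20. Interest = $272,100.00, so EBIT − I = $275,783.20.
DCL = contribution ÷ (EBIT − I) = $3,398,983.20 ÷ $275,783.20 = 12.3248.

12.32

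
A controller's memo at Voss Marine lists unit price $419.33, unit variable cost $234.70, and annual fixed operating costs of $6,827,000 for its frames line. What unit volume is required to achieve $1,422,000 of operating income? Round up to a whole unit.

44,679 frames

Contribution margin per unit = $419.33 − $234.70 = $184.63.
Required volume = (fixed costs + target profit) ÷ CM = ($6,827,000 + $1,422,000) ÷ $184.63 = 44,678.55, so 44,679 frames.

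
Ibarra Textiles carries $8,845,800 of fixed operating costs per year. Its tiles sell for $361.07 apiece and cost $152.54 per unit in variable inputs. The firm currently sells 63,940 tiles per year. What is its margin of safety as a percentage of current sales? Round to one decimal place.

33.7%

Unit CM = price − variable cost = $361.07 − $152.54 = $208.53. Break-even units = $8,845,800 ÷ $208.53 = 42,419.80; break-even revenue = 42,419.80 × $361.07 = $15,316,515.64.
Actual sales revenue = 63,940 × $361.07 = $23,086,815.80.
Margin of safety = ($23,086,815.80 − $15,316,515.64) ÷ $23,086,815.80 = 33.7%.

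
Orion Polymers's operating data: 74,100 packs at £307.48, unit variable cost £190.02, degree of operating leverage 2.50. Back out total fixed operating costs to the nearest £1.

Total contribution margin = 74,100 × £117.46 = £8,703,786.00.
Since DOL = CM ÷ EBIT, EBIT = £8,703,786.00 ÷ 2.50 = £3,481,514.40.
Fixed costs = CM − EBIT = £8,703,786.00 − £3,481,514.40 = £5,222,272.

£5,222,272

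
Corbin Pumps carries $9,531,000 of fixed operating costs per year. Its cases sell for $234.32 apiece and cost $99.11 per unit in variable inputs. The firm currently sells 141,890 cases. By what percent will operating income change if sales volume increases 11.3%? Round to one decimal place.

At 141,890 units, contribution = 141,890 × $135.21 = $19,184,946.90.
EBIT = $19,184,946.90 − $9,531,000 = $9,653,946.90.
So DOL = total CM / EBIT = $19,184,946.90 / $9,653,946.90 = 1.9873.
Operating income changes by 1.9873 × +11.3% = +22.5%.

+22.5%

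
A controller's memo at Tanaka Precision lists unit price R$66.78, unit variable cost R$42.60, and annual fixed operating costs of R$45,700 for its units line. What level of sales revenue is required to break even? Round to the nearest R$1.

Contribution margin per unit = R$66.78 − R$42.60 = R$24.18, a CM ratio of R$24.18 ÷ R$66.78 = 0.3621.
Break-even sales = FC ÷ CM ratio = R$45,700 × R$66.78 / R$24.18 = R$126,214.

R$126,214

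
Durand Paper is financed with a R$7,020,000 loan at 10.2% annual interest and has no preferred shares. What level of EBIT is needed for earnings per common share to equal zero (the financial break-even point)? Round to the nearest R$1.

Annual interest = 10.2% × R$7,020,000 = R$716,040.00.
With no preferred dividends, EPS = 0 when EBIT exactly covers interest, so the financial break-even EBIT is R$716,040.00.

R$716,040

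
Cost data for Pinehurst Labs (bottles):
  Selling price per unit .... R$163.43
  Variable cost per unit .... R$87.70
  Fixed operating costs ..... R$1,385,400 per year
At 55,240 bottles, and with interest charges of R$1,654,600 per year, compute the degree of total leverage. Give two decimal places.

Total contribution margin = 55,240 × R$75.73 = R$4,183,325.20.
Operating income = contribution − fixed costs = R$4,183,325.20 − R$1,385,400 = R$2,797,925.20. Interest = R$1,654,600.00.
DOL = R$4,183,325.20 ÷ R$2,797,925.20 = 1.4952; DFL = R$2,797,925.20 ÷ R$1,143,325.20 = 2.4472.
Combined leverage = 1.4952 × 2.4472 = 3.6591.

3.66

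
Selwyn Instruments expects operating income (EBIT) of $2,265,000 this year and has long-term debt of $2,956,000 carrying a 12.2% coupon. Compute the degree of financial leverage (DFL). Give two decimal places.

Interest = $360,632.00.
Degree of financial leverage = EBIT / (EBIT − interest) = $2,265,000 / $1,904,368.00 = 1.1894.

1.19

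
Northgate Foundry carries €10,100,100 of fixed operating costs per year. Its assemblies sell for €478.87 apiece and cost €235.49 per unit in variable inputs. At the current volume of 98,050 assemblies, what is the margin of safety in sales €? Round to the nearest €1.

Each unit contributes €478.87 − €235.49 = €243.38. Break-even units = €10,100,100 ÷ €243.38 = 41,499.30; break-even revenue = 41,499.30 × €478.87 = €19,872,770.51.
Current sales = 98,050 × €478.87 = €46,953,203.50.
Margin of safety = €46,953,203.50 − €19,872,770.51 = €27,080,433.

€27,080,433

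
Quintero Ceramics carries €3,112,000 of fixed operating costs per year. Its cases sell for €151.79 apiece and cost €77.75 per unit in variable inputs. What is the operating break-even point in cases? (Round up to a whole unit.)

Unit CM = price − variable cost = €151.79 − €77.75 = €74.04.
Units to break even: €3,112,000 ÷ €74.04 = 42,031.33, rounded up to 42,032.

42,032 cases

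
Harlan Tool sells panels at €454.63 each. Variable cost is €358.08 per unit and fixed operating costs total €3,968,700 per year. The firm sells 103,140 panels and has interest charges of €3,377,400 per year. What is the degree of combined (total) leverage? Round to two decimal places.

At 103,140 units, contribution = 103,140 × €96.55 = €9,958,167.00.
Subtracting fixed costs: EBIT = €9,958,167.00 − €3,968,700 = €5,989,467.00. Interest = €3,377,400.00.
DOL = €9,958,167.00 ÷ €5,989,467.00 = 1.6626; DFL = €5,989,467.00 ÷ €2,612,067.00 = 2.2930.
Combined leverage = 1.6626 × 2.2930 = 3.8123.

3.81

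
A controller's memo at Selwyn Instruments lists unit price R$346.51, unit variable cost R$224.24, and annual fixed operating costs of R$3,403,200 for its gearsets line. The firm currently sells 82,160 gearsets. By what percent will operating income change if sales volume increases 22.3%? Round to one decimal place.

+33.7%

At 82,160 units, contribution = 82,160 × R$122.27 = R$10,045,703.20.
EBIT = R$10,045,703.20 − R$3,403,200 = R$6,642,503.20.
DOL = contribution ÷ EBIT = R$10,045,703.20 ÷ R$6,642,503.20 = 1.5123.
So EBIT moves 1.5123 × (+22.3%) = +33.7%.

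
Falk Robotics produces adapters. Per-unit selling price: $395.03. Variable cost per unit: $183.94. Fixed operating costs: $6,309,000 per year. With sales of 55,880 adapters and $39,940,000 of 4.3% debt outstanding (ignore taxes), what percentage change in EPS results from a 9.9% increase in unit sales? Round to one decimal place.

Total contribution margin = 55,880 × $211.09 = $11,795,709.20.
EBIT = $11,795,709.20 − $6,309,000 = $5,486,709.20.
After interest of $1,717,420.00, pre-tax earnings = $3,769,289.20.
Degree of combined leverage = contribution ÷ (EBIT − I) = $11,795,709.20 ÷ $3,769,289.20 = 3.1294.
EPS therefore changes by 3.1294 × (+9.9%) = +31.0%.

+31.0%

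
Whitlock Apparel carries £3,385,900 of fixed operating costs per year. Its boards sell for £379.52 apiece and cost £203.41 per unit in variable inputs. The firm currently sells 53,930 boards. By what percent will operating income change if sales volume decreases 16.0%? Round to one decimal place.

-24.9%

At 53,930 units, contribution = 53,930 × £176.11 = £9,497,612.30.
Operating income = contribution − fixed costs = £9,497,612.30 − £3,385,900 = £6,111,712.30.
DOL = contribution ÷ EBIT = £9,497,612.30 ÷ £6,111,712.30 = 1.5540.
%ΔEBIT = DOL × %ΔSales = 1.5540 × -16.0% = -24.9%.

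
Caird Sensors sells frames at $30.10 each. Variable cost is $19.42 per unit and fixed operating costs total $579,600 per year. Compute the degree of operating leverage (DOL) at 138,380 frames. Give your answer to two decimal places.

1.65

Total contribution margin = 138,380 × $10.68 = $1,477,898.40.
EBIT = $1,477,898.40 − $579,600 = $898,298.40.
Degree of operating leverage = $1,477,898.40 / $898,298.40 = 1.6452.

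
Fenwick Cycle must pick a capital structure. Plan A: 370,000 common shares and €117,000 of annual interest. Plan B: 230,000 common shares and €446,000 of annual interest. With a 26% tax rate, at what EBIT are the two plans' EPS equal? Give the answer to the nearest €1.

€986,500

At indifference, (EBIT − 117,000)(1 − t)/370,000 = (EBIT − 446,000)(1 − t)/230,000.
The (1 − t) factor cancels: (EBIT − 117,000) × 230,000 = (EBIT − 446,000) × 370,000.
EBIT × (370,000 − 230,000) = 446,000 × 370,000 − 117,000 × 230,000 = 138,110,000,000, so EBIT = 138,110,000,000 ÷ 140,000 = 986,500.00.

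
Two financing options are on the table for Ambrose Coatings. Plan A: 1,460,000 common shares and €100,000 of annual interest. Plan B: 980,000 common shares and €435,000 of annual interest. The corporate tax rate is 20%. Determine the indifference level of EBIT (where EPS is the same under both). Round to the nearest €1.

At indifference, (EBIT − 100,000)(1 − t)/1,460,000 = (EBIT − 435,000)(1 − t)/980,000.
Cancelling (1 − t) and cross-multiplying: 980,000·(EBIT − 100,000) = 1,460,000·(EBIT − 435,000).
EBIT × (1,460,000 − 980,000) = 435,000 × 1,460,000 − 100,000 × 980,000 = 537,100,000,000, so EBIT = 537,100,000,000 ÷ 480,000 = 1,118,958.33.

€1,118,958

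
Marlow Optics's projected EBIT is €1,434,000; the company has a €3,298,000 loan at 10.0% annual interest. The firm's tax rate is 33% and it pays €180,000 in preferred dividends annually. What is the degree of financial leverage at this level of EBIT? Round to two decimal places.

1.72

Annual interest charges come to €329,800.00.
Pre-tax preferred-dividend burden = €180,000 ÷ (1 − 0.33) = €268,656.72.
DFL = EBIT ÷ [EBIT − I − D_p/(1−t)] = €1,434,000 ÷ [€1,434,000 − €329,800.00 − €268,656.72] = €1,434,000 ÷ €835,543.28 = 1.7162.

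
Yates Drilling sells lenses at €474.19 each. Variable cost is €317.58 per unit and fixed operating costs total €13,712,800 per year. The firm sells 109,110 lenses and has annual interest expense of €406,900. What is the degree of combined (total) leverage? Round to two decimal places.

At 109,110 units, contribution = 109,110 × €156.61 = €17,087,717.10.
Subtracting fixed costs: EBIT = €17,087,717.10 − €13,712,800 = €3,374,917.10. Interest = €406,900.00, so EBIT − I = €2,968,017.10.
DCL = contribution ÷ (EBIT − I) = €17,087,717.10 ÷ €2,968,017.10 = 5.7573.

5.76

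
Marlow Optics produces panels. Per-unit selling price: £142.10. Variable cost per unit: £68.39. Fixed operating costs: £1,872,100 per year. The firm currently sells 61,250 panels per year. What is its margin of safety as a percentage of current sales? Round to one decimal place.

58.5%

Unit CM = price − variable cost = £142.10 − £68.39 = £73.71. Break-even units = £1,872,100 ÷ £73.71 = 25,398.18; break-even revenue = 25,398.18 × £142.10 = £3,609,081.67.
Current sales = 61,250 × £142.10 = £8,703,625.00.
Margin of safety = (£8,703,625.00 − £3,609,081.67) ÷ £8,703,625.00 = 58.5%.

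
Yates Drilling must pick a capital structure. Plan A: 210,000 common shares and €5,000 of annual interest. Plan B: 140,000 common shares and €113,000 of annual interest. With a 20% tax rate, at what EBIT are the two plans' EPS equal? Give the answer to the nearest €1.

€329,000

At indifference, (EBIT − 5,000)(1 − t)/210,000 = (EBIT − 113,000)(1 − t)/140,000.
Cancelling (1 − t) and cross-multiplying: 140,000·(EBIT − 5,000) = 210,000·(EBIT − 113,000).
EBIT × (210,000 − 140,000) = 113,000 × 210,000 − 5,000 × 140,000 = 23,030,000,000, so EBIT = 23,030,000,000 ÷ 70,000 = 329,000.00.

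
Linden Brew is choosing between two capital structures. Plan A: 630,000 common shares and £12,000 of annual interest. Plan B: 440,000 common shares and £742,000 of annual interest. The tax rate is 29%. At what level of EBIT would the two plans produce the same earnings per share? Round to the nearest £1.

£2,432,526

At indifference, (EBIT − 12,000)(1 − t)/630,000 = (EBIT − 742,000)(1 − t)/440,000.
The (1 − t) factor cancels: (EBIT − 12,000) × 440,000 = (EBIT − 742,000) × 630,000.
EBIT × (630,000 − 440,000) = 742,000 × 630,000 − 12,000 × 440,000 = 462,180,000,000, so EBIT = 462,180,000,000 ÷ 190,000 = 2,432,526.32.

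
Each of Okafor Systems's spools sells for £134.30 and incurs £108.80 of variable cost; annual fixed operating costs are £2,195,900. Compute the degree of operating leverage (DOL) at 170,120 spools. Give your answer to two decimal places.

2.03

At 170,120 units, contribution = 170,120 × £25.50 = £4,338,060.00.
EBIT = £4,338,060.00 − £2,195,900 = £2,142,160.00.
DOL = contribution ÷ EBIT = £4,338,060.00 ÷ £2,142,160.00 = 2.0251.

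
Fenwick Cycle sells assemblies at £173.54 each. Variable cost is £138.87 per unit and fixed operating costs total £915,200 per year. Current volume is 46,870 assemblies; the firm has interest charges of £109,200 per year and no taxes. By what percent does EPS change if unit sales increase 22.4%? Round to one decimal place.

At 46,870 units, contribution = 46,870 × £34.67 = £1,624,982.90.
Subtracting fixed costs: EBIT = £1,624,982.90 − £915,200 = £709,782.90.
Interest = £109,200.00, so EBIT − I = £600,582.90.
DCL = total CM / (EBIT − I) = £1,624,982.90 / £600,582.90 = 2.7057.
EPS therefore changes by 2.7057 × (+22.4%) = +60.6%.

+60.6%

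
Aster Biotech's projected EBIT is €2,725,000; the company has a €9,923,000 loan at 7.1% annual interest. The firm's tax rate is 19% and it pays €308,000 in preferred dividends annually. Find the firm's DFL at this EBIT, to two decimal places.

Annual interest charges come to €704,533.00.
Pre-tax preferred-dividend burden = €308,000 ÷ (1 − 0.19) = €380,246.91.
DFL = EBIT ÷ [EBIT − I − D_p/(1−t)] = €2,725,000 ÷ [€2,725,000 − €704,533.00 − €380,246.91] = €2,725,000 ÷ €1,640,220.09 = 1.6614.

1.66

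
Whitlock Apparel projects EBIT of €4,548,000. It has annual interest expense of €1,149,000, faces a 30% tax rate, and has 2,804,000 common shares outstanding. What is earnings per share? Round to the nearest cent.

Interest = €1,149,000.00, so EBT = €4,548,000 − €1,149,000.00 = €3,399,000.00.
Net income = €3,399,000.00 × (1 − 0.30) = €2,379,300.00.
EPS = €2,379,300.00 ÷ 2,804,000 = €0.85.

€0.85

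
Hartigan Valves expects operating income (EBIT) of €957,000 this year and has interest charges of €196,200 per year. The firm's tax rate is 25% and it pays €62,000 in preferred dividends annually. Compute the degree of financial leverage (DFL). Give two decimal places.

1.41

Annual interest charges come to €196,200.00.
Pre-tax preferred-dividend burden = €62,000 ÷ (1 − 0.25) = €82,666.67.
DFL = EBIT ÷ [EBIT − I − D_p/(1−t)] = €957,000 ÷ [€957,000 − €196,200.00 − €82,666.67] = €957,000 ÷ €678,133.33 = 1.4112.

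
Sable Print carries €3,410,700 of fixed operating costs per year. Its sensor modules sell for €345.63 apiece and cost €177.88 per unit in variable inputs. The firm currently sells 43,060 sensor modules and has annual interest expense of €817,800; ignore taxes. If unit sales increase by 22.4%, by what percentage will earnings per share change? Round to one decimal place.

Total contribution margin = 43,060 × €167.75 = €7,223,315.00.
EBIT = €7,223,315.00 − €3,410,700 = €3,812,615.00.
After interest of €817,800.00, pre-tax earnings = €2,994,815.00.
DCL = total CM / (EBIT − I) = €7,223,315.00 / €2,994,815.00 = 2.4119.
EPS therefore changes by 2.4119 × (+22.4%) = +54.0%.

+54.0%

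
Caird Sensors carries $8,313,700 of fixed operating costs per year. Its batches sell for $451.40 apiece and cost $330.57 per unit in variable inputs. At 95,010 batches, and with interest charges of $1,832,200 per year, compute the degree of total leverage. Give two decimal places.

8.60

At 95,010 units, contribution = 95,010 × $120.83 = $11,480,058.30.
Operating income = contribution − fixed costs = $11,480,058.30 − $8,313,700 = $3,166,358.30. Interest = $1,832,200.00, so EBIT − I = $1,334,158.30.
Degree of total leverage = total CM / (EBIT − interest) = $11,480,058.30 / $1,334,158.30 = 8.6047.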